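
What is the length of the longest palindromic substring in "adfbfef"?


Input: "adfbfef"
Checking substrings for palindromes:
  [2:5] "fbf" (len 3) => palindrome
  [4:7] "fef" (len 3) => palindrome
Longest palindromic substring: "fbf" with length 3

3


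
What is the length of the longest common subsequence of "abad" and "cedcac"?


LCS of "abad" and "cedcac"
DP table:
           c    e    d    c    a    c
      0    0    0    0    0    0    0
  a   0    0    0    0    0    1    1
  b   0    0    0    0    0    1    1
  a   0    0    0    0    0    1    1
  d   0    0    0    1    1    1    1
LCS length = dp[4][6] = 1

1


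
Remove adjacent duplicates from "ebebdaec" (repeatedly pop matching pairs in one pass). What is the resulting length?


Input: ebebdaec
Stack-based adjacent duplicate removal:
  Read 'e': push. Stack: e
  Read 'b': push. Stack: eb
  Read 'e': push. Stack: ebe
  Read 'b': push. Stack: ebeb
  Read 'd': push. Stack: ebebd
  Read 'a': push. Stack: ebebda
  Read 'e': push. Stack: ebebdae
  Read 'c': push. Stack: ebebdaec
Final stack: "ebebdaec" (length 8)

8


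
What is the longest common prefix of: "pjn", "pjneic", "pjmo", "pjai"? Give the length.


Words: pjn, pjneic, pjmo, pjai
  Position 0: all 'p' => match
  Position 1: all 'j' => match
  Position 2: ('n', 'n', 'm', 'a') => mismatch, stop
LCP = "pj" (length 2)

2


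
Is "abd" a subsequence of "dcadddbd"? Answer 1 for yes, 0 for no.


Check if "abd" is a subsequence of "dcadddbd"
Greedy scan:
  Position 0 ('d'): no match needed
  Position 1 ('c'): no match needed
  Position 2 ('a'): matches sub[0] = 'a'
  Position 3 ('d'): no match needed
  Position 4 ('d'): no match needed
  Position 5 ('d'): no match needed
  Position 6 ('b'): matches sub[1] = 'b'
  Position 7 ('d'): matches sub[2] = 'd'
All 3 characters matched => is a subsequence

1


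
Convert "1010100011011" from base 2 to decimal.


Input: "1010100011011" in base 2
Positional expansion:
  Digit '1' (value 1) x 2^12 = 4096
  Digit '0' (value 0) x 2^11 = 0
  Digit '1' (value 1) x 2^10 = 1024
  Digit '0' (value 0) x 2^9 = 0
  Digit '1' (value 1) x 2^8 = 256
  Digit '0' (value 0) x 2^7 = 0
  Digit '0' (value 0) x 2^6 = 0
  Digit '0' (value 0) x 2^5 = 0
  Digit '1' (value 1) x 2^4 = 16
  Digit '1' (value 1) x 2^3 = 8
  Digit '0' (value 0) x 2^2 = 0
  Digit '1' (value 1) x 2^1 = 2
  Digit '1' (value 1) x 2^0 = 1
Sum = 5403

5403


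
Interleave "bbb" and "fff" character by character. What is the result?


Interleaving "bbb" and "fff":
  Position 0: 'b' from first, 'f' from second => "bf"
  Position 1: 'b' from first, 'f' from second => "bf"
  Position 2: 'b' from first, 'f' from second => "bf"
Result: bfbfbf

bfbfbf


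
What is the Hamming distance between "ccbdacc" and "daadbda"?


Comparing "ccbdacc" and "daadbda" position by position:
  Position 0: 'c' vs 'd' => differ
  Position 1: 'c' vs 'a' => differ
  Position 2: 'b' vs 'a' => differ
  Position 3: 'd' vs 'd' => same
  Position 4: 'a' vs 'b' => differ
  Position 5: 'c' vs 'd' => differ
  Position 6: 'c' vs 'a' => differ
Total differences (Hamming distance): 6

6


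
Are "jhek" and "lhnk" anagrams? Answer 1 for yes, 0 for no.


Strings: "jhek", "lhnk"
Sorted first:  ehjk
Sorted second: hkln
Differ at position 0: 'e' vs 'h' => not anagrams

0


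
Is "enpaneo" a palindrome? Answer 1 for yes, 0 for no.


Input: enpaneo
Reversed: oenapne
  Compare pos 0 ('e') with pos 6 ('o'): MISMATCH
  Compare pos 1 ('n') with pos 5 ('e'): MISMATCH
  Compare pos 2 ('p') with pos 4 ('n'): MISMATCH
Result: not a palindrome

0


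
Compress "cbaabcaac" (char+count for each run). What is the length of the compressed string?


Input: cbaabcaac
Runs:
  'c' x 1 => "c1"
  'b' x 1 => "b1"
  'a' x 2 => "a2"
  'b' x 1 => "b1"
  'c' x 1 => "c1"
  'a' x 2 => "a2"
  'c' x 1 => "c1"
Compressed: "c1b1a2b1c1a2c1"
Compressed length: 14

14


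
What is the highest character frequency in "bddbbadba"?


Input: bddbbadba
Character counts:
  'a': 2
  'b': 4
  'd': 3
Maximum frequency: 4

4


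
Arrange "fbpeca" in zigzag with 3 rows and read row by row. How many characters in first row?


Zigzag "fbpeca" into 3 rows:
Placing characters:
  'f' => row 0
  'b' => row 1
  'p' => row 2
  'e' => row 1
  'c' => row 0
  'a' => row 1
Rows:
  Row 0: "fc"
  Row 1: "bea"
  Row 2: "p"
First row length: 2

2


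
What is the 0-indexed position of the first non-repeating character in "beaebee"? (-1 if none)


Input: beaebee
Character frequencies:
  'a': 1
  'b': 2
  'e': 4
Scanning left to right for freq == 1:
  Position 0 ('b'): freq=2, skip
  Position 1 ('e'): freq=4, skip
  Position 2 ('a'): unique! => answer = 2

2


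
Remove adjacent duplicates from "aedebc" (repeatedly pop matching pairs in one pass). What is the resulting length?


Input: aedebc
Stack-based adjacent duplicate removal:
  Read 'a': push. Stack: a
  Read 'e': push. Stack: ae
  Read 'd': push. Stack: aed
  Read 'e': push. Stack: aede
  Read 'b': push. Stack: aedeb
  Read 'c': push. Stack: aedebc
Final stack: "aedebc" (length 6)

6


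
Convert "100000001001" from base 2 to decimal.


Input: "100000001001" in base 2
Positional expansion:
  Digit '1' (value 1) x 2^11 = 2048
  Digit '0' (value 0) x 2^10 = 0
  Digit '0' (value 0) x 2^9 = 0
  Digit '0' (value 0) x 2^8 = 0
  Digit '0' (value 0) x 2^7 = 0
  Digit '0' (value 0) x 2^6 = 0
  Digit '0' (value 0) x 2^5 = 0
  Digit '0' (value 0) x 2^4 = 0
  Digit '1' (value 1) x 2^3 = 8
  Digit '0' (value 0) x 2^2 = 0
  Digit '0' (value 0) x 2^1 = 0
  Digit '1' (value 1) x 2^0 = 1
Sum = 2057

2057


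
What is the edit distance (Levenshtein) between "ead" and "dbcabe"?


Computing edit distance: "ead" -> "dbcabe"
DP table:
           d    b    c    a    b    e
      0    1    2    3    4    5    6
  e   1    1    2    3    4    5    5
  a   2    2    2    3    3    4    5
  d   3    2    3    3    4    4    5
Edit distance = dp[3][6] = 5

5


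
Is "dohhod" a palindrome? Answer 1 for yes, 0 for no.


Input: dohhod
Reversed: dohhod
  Compare pos 0 ('d') with pos 5 ('d'): match
  Compare pos 1 ('o') with pos 4 ('o'): match
  Compare pos 2 ('h') with pos 3 ('h'): match
Result: palindrome

1


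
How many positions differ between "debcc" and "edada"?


Comparing "debcc" and "edada" position by position:
  Position 0: 'd' vs 'e' => DIFFER
  Position 1: 'e' vs 'd' => DIFFER
  Position 2: 'b' vs 'a' => DIFFER
  Position 3: 'c' vs 'd' => DIFFER
  Position 4: 'c' vs 'a' => DIFFER
Positions that differ: 5

5


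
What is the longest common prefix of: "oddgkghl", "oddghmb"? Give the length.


Words: oddgkghl, oddghmb
  Position 0: all 'o' => match
  Position 1: all 'd' => match
  Position 2: all 'd' => match
  Position 3: all 'g' => match
  Position 4: ('k', 'h') => mismatch, stop
LCP = "oddg" (length 4)

4


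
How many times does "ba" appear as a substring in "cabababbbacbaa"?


Searching for "ba" in "cabababbbacbaa"
Scanning each position:
  Position 0: "ca" => no
  Position 1: "ab" => no
  Position 2: "ba" => MATCH
  Position 3: "ab" => no
  Position 4: "ba" => MATCH
  Position 5: "ab" => no
  Position 6: "bb" => no
  Position 7: "bb" => no
  Position 8: "ba" => MATCH
  Position 9: "ac" => no
  Position 10: "cb" => no
  Position 11: "ba" => MATCH
  Position 12: "aa" => no
Total occurrences: 4

4


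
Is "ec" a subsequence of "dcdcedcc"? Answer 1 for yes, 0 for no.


Check if "ec" is a subsequence of "dcdcedcc"
Greedy scan:
  Position 0 ('d'): no match needed
  Position 1 ('c'): no match needed
  Position 2 ('d'): no match needed
  Position 3 ('c'): no match needed
  Position 4 ('e'): matches sub[0] = 'e'
  Position 5 ('d'): no match needed
  Position 6 ('c'): matches sub[1] = 'c'
  Position 7 ('c'): no match needed
All 2 characters matched => is a subsequence

1


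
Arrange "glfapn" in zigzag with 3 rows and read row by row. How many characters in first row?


Zigzag "glfapn" into 3 rows:
Placing characters:
  'g' => row 0
  'l' => row 1
  'f' => row 2
  'a' => row 1
  'p' => row 0
  'n' => row 1
Rows:
  Row 0: "gp"
  Row 1: "lan"
  Row 2: "f"
First row length: 2

2


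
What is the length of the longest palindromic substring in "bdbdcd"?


Input: "bdbdcd"
Checking substrings for palindromes:
  [0:3] "bdb" (len 3) => palindrome
  [1:4] "dbd" (len 3) => palindrome
  [3:6] "dcd" (len 3) => palindrome
Longest palindromic substring: "bdb" with length 3

3


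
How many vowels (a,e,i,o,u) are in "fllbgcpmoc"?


Input: fllbgcpmoc
Checking each character:
  'f' at position 0: consonant
  'l' at position 1: consonant
  'l' at position 2: consonant
  'b' at position 3: consonant
  'g' at position 4: consonant
  'c' at position 5: consonant
  'p' at position 6: consonant
  'm' at position 7: consonant
  'o' at position 8: vowel (running total: 1)
  'c' at position 9: consonant
Total vowels: 1

1


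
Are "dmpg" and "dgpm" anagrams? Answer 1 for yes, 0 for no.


Strings: "dmpg", "dgpm"
Sorted first:  dgmp
Sorted second: dgmp
Sorted forms match => anagrams

1


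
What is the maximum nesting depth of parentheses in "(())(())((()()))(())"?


Input: "(())(())((()()))(())"
Tracking depth:
  Position 0 '(': depth becomes 1
  Position 1 '(': depth becomes 2
  Position 2 ')': depth becomes 1
  Position 3 ')': depth becomes 0
  Position 4 '(': depth becomes 1
  Position 5 '(': depth becomes 2
  Position 6 ')': depth becomes 1
  Position 7 ')': depth becomes 0
  Position 8 '(': depth becomes 1
  Position 9 '(': depth becomes 2
  Position 10 '(': depth becomes 3
  Position 11 ')': depth becomes 2
  Position 12 '(': depth becomes 3
  Position 13 ')': depth becomes 2
  Position 14 ')': depth becomes 1
  Position 15 ')': depth becomes 0
  Position 16 '(': depth becomes 1
  Position 17 '(': depth becomes 2
  Position 18 ')': depth becomes 1
  Position 19 ')': depth becomes 0
Maximum depth reached: 3

3


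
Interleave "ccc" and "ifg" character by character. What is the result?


Interleaving "ccc" and "ifg":
  Position 0: 'c' from first, 'i' from second => "ci"
  Position 1: 'c' from first, 'f' from second => "cf"
  Position 2: 'c' from first, 'g' from second => "cg"
Result: cicfcg

cicfcg


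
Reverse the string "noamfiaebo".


Input: noamfiaebo
Reading characters right to left:
  Position 9: 'o'
  Position 8: 'b'
  Position 7: 'e'
  Position 6: 'a'
  Position 5: 'i'
  Position 4: 'f'
  Position 3: 'm'
  Position 2: 'a'
  Position 1: 'o'
  Position 0: 'n'
Reversed: obeaifmaon

obeaifmaon


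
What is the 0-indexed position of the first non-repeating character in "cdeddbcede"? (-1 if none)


Input: cdeddbcede
Character frequencies:
  'b': 1
  'c': 2
  'd': 4
  'e': 3
Scanning left to right for freq == 1:
  Position 0 ('c'): freq=2, skip
  Position 1 ('d'): freq=4, skip
  Position 2 ('e'): freq=3, skip
  Position 3 ('d'): freq=4, skip
  Position 4 ('d'): freq=4, skip
  Position 5 ('b'): unique! => answer = 5

5


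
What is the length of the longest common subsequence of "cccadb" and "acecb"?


LCS of "cccadb" and "acecb"
DP table:
           a    c    e    c    b
      0    0    0    0    0    0
  c   0    0    1    1    1    1
  c   0    0    1    1    2    2
  c   0    0    1    1    2    2
  a   0    1    1    1    2    2
  d   0    1    1    1    2    2
  b   0    1    1    1    2    3
LCS length = dp[6][5] = 3

3


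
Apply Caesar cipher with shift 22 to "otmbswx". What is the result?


Caesar cipher: shift "otmbswx" by 22
  'o' (pos 14) + 22 = pos 10 = 'k'
  't' (pos 19) + 22 = pos 15 = 'p'
  'm' (pos 12) + 22 = pos 8 = 'i'
  'b' (pos 1) + 22 = pos 23 = 'x'
  's' (pos 18) + 22 = pos 14 = 'o'
  'w' (pos 22) + 22 = pos 18 = 's'
  'x' (pos 23) + 22 = pos 19 = 't'
Result: kpixost

kpixost


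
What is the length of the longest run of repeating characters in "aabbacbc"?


Input: "aabbacbc"
Scanning for longest run:
  Position 1 ('a'): continues run of 'a', length=2
  Position 2 ('b'): new char, reset run to 1
  Position 3 ('b'): continues run of 'b', length=2
  Position 4 ('a'): new char, reset run to 1
  Position 5 ('c'): new char, reset run to 1
  Position 6 ('b'): new char, reset run to 1
  Position 7 ('c'): new char, reset run to 1
Longest run: 'a' with length 2

2


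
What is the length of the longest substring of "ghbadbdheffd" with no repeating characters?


Input: "ghbadbdheffd"
Sliding window (track last position of each char):
  Position 0 ('g'): window [0,0] length 1 -- new best
  Position 1 ('h'): window [0,1] length 2 -- new best
  Position 2 ('b'): window [0,2] length 3 -- new best
  Position 3 ('a'): window [0,3] length 4 -- new best
  Position 4 ('d'): window [0,4] length 5 -- new best
  Position 5 ('b'): repeat (last at 2), move window start to 3
  Position 5 ('b'): window [3,5] length 3
  Position 6 ('d'): repeat (last at 4), move window start to 5
  Position 6 ('d'): window [5,6] length 2
  Position 7 ('h'): window [5,7] length 3
  Position 8 ('e'): window [5,8] length 4
  Position 9 ('f'): window [5,9] length 5
  Position 10 ('f'): repeat (last at 9), move window start to 10
  Position 10 ('f'): window [10,10] length 1
  Position 11 ('d'): window [10,11] length 2
Longest substring with no repeats: "ghbad" with length 5

5


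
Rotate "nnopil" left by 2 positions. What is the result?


Input: "nnopil", rotate left by 2
First 2 characters: "nn"
Remaining characters: "opil"
Concatenate remaining + first: "opil" + "nn" = "opilnn"

opilnn


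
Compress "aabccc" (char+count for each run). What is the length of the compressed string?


Input: aabccc
Runs:
  'a' x 2 => "a2"
  'b' x 1 => "b1"
  'c' x 3 => "c3"
Compressed: "a2b1c3"
Compressed length: 6

6


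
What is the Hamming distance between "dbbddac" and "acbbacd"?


Comparing "dbbddac" and "acbbacd" position by position:
  Position 0: 'd' vs 'a' => differ
  Position 1: 'b' vs 'c' => differ
  Position 2: 'b' vs 'b' => same
  Position 3: 'd' vs 'b' => differ
  Position 4: 'd' vs 'a' => differ
  Position 5: 'a' vs 'c' => differ
  Position 6: 'c' vs 'd' => differ
Total differences (Hamming distance): 6

6


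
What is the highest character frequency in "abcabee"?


Input: abcabee
Character counts:
  'a': 2
  'b': 2
  'c': 1
  'e': 2
Maximum frequency: 2

2


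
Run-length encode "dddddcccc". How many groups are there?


Input: dddddcccc
Scanning for consecutive runs:
  Group 1: 'd' x 5 (positions 0-4)
  Group 2: 'c' x 4 (positions 5-8)
Total groups: 2

2


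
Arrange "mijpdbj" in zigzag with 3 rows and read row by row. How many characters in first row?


Zigzag "mijpdbj" into 3 rows:
Placing characters:
  'm' => row 0
  'i' => row 1
  'j' => row 2
  'p' => row 1
  'd' => row 0
  'b' => row 1
  'j' => row 2
Rows:
  Row 0: "md"
  Row 1: "ipb"
  Row 2: "jj"
First row length: 2

2


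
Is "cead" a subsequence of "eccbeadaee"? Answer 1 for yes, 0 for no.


Check if "cead" is a subsequence of "eccbeadaee"
Greedy scan:
  Position 0 ('e'): no match needed
  Position 1 ('c'): matches sub[0] = 'c'
  Position 2 ('c'): no match needed
  Position 3 ('b'): no match needed
  Position 4 ('e'): matches sub[1] = 'e'
  Position 5 ('a'): matches sub[2] = 'a'
  Position 6 ('d'): matches sub[3] = 'd'
  Position 7 ('a'): no match needed
  Position 8 ('e'): no match needed
  Position 9 ('e'): no match needed
All 4 characters matched => is a subsequence

1


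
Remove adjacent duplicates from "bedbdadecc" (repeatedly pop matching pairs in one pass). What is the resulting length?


Input: bedbdadecc
Stack-based adjacent duplicate removal:
  Read 'b': push. Stack: b
  Read 'e': push. Stack: be
  Read 'd': push. Stack: bed
  Read 'b': push. Stack: bedb
  Read 'd': push. Stack: bedbd
  Read 'a': push. Stack: bedbda
  Read 'd': push. Stack: bedbdad
  Read 'e': push. Stack: bedbdade
  Read 'c': push. Stack: bedbdadec
  Read 'c': matches stack top 'c' => pop. Stack: bedbdade
Final stack: "bedbdade" (length 8)

8


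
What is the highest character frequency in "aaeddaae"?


Input: aaeddaae
Character counts:
  'a': 4
  'd': 2
  'e': 2
Maximum frequency: 4

4


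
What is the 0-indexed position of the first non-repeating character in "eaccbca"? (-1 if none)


Input: eaccbca
Character frequencies:
  'a': 2
  'b': 1
  'c': 3
  'e': 1
Scanning left to right for freq == 1:
  Position 0 ('e'): unique! => answer = 0

0


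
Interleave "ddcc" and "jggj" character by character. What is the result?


Interleaving "ddcc" and "jggj":
  Position 0: 'd' from first, 'j' from second => "dj"
  Position 1: 'd' from first, 'g' from second => "dg"
  Position 2: 'c' from first, 'g' from second => "cg"
  Position 3: 'c' from first, 'j' from second => "cj"
Result: djdgcgcj

djdgcgcj


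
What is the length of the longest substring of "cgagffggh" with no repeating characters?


Input: "cgagffggh"
Sliding window (track last position of each char):
  Position 0 ('c'): window [0,0] length 1 -- new best
  Position 1 ('g'): window [0,1] length 2 -- new best
  Position 2 ('a'): window [0,2] length 3 -- new best
  Position 3 ('g'): repeat (last at 1), move window start to 2
  Position 3 ('g'): window [2,3] length 2
  Position 4 ('f'): window [2,4] length 3
  Position 5 ('f'): repeat (last at 4), move window start to 5
  Position 5 ('f'): window [5,5] length 1
  Position 6 ('g'): window [5,6] length 2
  Position 7 ('g'): repeat (last at 6), move window start to 7
  Position 7 ('g'): window [7,7] length 1
  Position 8 ('h'): window [7,8] length 2
Longest substring with no repeats: "cga" with length 3

3


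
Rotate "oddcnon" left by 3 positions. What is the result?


Input: "oddcnon", rotate left by 3
First 3 characters: "odd"
Remaining characters: "cnon"
Concatenate remaining + first: "cnon" + "odd" = "cnonodd"

cnonodd


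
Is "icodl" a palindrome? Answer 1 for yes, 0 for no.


Input: icodl
Reversed: ldoci
  Compare pos 0 ('i') with pos 4 ('l'): MISMATCH
  Compare pos 1 ('c') with pos 3 ('d'): MISMATCH
Result: not a palindrome

0


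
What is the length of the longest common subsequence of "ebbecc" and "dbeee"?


LCS of "ebbecc" and "dbeee"
DP table:
           d    b    e    e    e
      0    0    0    0    0    0
  e   0    0    0    1    1    1
  b   0    0    1    1    1    1
  b   0    0    1    1    1    1
  e   0    0    1    2    2    2
  c   0    0    1    2    2    2
  c   0    0    1    2    2    2
LCS length = dp[6][5] = 2

2


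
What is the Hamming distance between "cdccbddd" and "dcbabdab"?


Comparing "cdccbddd" and "dcbabdab" position by position:
  Position 0: 'c' vs 'd' => differ
  Position 1: 'd' vs 'c' => differ
  Position 2: 'c' vs 'b' => differ
  Position 3: 'c' vs 'a' => differ
  Position 4: 'b' vs 'b' => same
  Position 5: 'd' vs 'd' => same
  Position 6: 'd' vs 'a' => differ
  Position 7: 'd' vs 'b' => differ
Total differences (Hamming distance): 6

6


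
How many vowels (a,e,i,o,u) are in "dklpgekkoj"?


Input: dklpgekkoj
Checking each character:
  'd' at position 0: consonant
  'k' at position 1: consonant
  'l' at position 2: consonant
  'p' at position 3: consonant
  'g' at position 4: consonant
  'e' at position 5: vowel (running total: 1)
  'k' at position 6: consonant
  'k' at position 7: consonant
  'o' at position 8: vowel (running total: 2)
  'j' at position 9: consonant
Total vowels: 2

2


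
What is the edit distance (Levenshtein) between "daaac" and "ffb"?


Computing edit distance: "daaac" -> "ffb"
DP table:
           f    f    b
      0    1    2    3
  d   1    1    2    3
  a   2    2    2    3
  a   3    3    3    3
  a   4    4    4    4
  c   5    5    5    5
Edit distance = dp[5][3] = 5

5


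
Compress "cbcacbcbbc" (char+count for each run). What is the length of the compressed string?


Input: cbcacbcbbc
Runs:
  'c' x 1 => "c1"
  'b' x 1 => "b1"
  'c' x 1 => "c1"
  'a' x 1 => "a1"
  'c' x 1 => "c1"
  'b' x 1 => "b1"
  'c' x 1 => "c1"
  'b' x 2 => "b2"
  'c' x 1 => "c1"
Compressed: "c1b1c1a1c1b1c1b2c1"
Compressed length: 18

18


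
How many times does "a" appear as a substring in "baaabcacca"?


Searching for "a" in "baaabcacca"
Scanning each position:
  Position 0: "b" => no
  Position 1: "a" => MATCH
  Position 2: "a" => MATCH
  Position 3: "a" => MATCH
  Position 4: "b" => no
  Position 5: "c" => no
  Position 6: "a" => MATCH
  Position 7: "c" => no
  Position 8: "c" => no
  Position 9: "a" => MATCH
Total occurrences: 5

5


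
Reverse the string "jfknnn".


Input: jfknnn
Reading characters right to left:
  Position 5: 'n'
  Position 4: 'n'
  Position 3: 'n'
  Position 2: 'k'
  Position 1: 'f'
  Position 0: 'j'
Reversed: nnnkfj

nnnkfj


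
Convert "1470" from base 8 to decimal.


Input: "1470" in base 8
Positional expansion:
  Digit '1' (value 1) x 8^3 = 512
  Digit '4' (value 4) x 8^2 = 256
  Digit '7' (value 7) x 8^1 = 56
  Digit '0' (value 0) x 8^0 = 0
Sum = 824

824


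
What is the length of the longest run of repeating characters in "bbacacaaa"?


Input: "bbacacaaa"
Scanning for longest run:
  Position 1 ('b'): continues run of 'b', length=2
  Position 2 ('a'): new char, reset run to 1
  Position 3 ('c'): new char, reset run to 1
  Position 4 ('a'): new char, reset run to 1
  Position 5 ('c'): new char, reset run to 1
  Position 6 ('a'): new char, reset run to 1
  Position 7 ('a'): continues run of 'a', length=2
  Position 8 ('a'): continues run of 'a', length=3
Longest run: 'a' with length 3

3


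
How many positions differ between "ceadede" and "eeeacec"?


Comparing "ceadede" and "eeeacec" position by position:
  Position 0: 'c' vs 'e' => DIFFER
  Position 1: 'e' vs 'e' => same
  Position 2: 'a' vs 'e' => DIFFER
  Position 3: 'd' vs 'a' => DIFFER
  Position 4: 'e' vs 'c' => DIFFER
  Position 5: 'd' vs 'e' => DIFFER
  Position 6: 'e' vs 'c' => DIFFER
Positions that differ: 6

6


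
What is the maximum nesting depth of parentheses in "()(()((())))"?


Input: "()(()((())))"
Tracking depth:
  Position 0 '(': depth becomes 1
  Position 1 ')': depth becomes 0
  Position 2 '(': depth becomes 1
  Position 3 '(': depth becomes 2
  Position 4 ')': depth becomes 1
  Position 5 '(': depth becomes 2
  Position 6 '(': depth becomes 3
  Position 7 '(': depth becomes 4
  Position 8 ')': depth becomes 3
  Position 9 ')': depth becomes 2
  Position 10 ')': depth becomes 1
  Position 11 ')': depth becomes 0
Maximum depth reached: 4

4


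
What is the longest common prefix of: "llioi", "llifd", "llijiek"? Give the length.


Words: llioi, llifd, llijiek
  Position 0: all 'l' => match
  Position 1: all 'l' => match
  Position 2: all 'i' => match
  Position 3: ('o', 'f', 'j') => mismatch, stop
LCP = "lli" (length 3)

3


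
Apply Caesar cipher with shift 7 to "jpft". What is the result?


Caesar cipher: shift "jpft" by 7
  'j' (pos 9) + 7 = pos 16 = 'q'
  'p' (pos 15) + 7 = pos 22 = 'w'
  'f' (pos 5) + 7 = pos 12 = 'm'
  't' (pos 19) + 7 = pos 0 = 'a'
Result: qwma

qwma


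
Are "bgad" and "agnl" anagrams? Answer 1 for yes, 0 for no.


Strings: "bgad", "agnl"
Sorted first:  abdg
Sorted second: agln
Differ at position 1: 'b' vs 'g' => not anagrams

0


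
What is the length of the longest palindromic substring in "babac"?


Input: "babac"
Checking substrings for palindromes:
  [0:3] "bab" (len 3) => palindrome
  [1:4] "aba" (len 3) => palindrome
Longest palindromic substring: "bab" with length 3

3


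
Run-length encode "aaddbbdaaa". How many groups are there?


Input: aaddbbdaaa
Scanning for consecutive runs:
  Group 1: 'a' x 2 (positions 0-1)
  Group 2: 'd' x 2 (positions 2-3)
  Group 3: 'b' x 2 (positions 4-5)
  Group 4: 'd' x 1 (positions 6-6)
  Group 5: 'a' x 3 (positions 7-9)
Total groups: 5

5


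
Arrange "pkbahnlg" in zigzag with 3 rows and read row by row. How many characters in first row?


Zigzag "pkbahnlg" into 3 rows:
Placing characters:
  'p' => row 0
  'k' => row 1
  'b' => row 2
  'a' => row 1
  'h' => row 0
  'n' => row 1
  'l' => row 2
  'g' => row 1
Rows:
  Row 0: "ph"
  Row 1: "kang"
  Row 2: "bl"
First row length: 2

2


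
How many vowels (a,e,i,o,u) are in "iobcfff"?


Input: iobcfff
Checking each character:
  'i' at position 0: vowel (running total: 1)
  'o' at position 1: vowel (running total: 2)
  'b' at position 2: consonant
  'c' at position 3: consonant
  'f' at position 4: consonant
  'f' at position 5: consonant
  'f' at position 6: consonant
Total vowels: 2

2


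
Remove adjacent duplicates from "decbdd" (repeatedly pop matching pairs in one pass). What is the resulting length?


Input: decbdd
Stack-based adjacent duplicate removal:
  Read 'd': push. Stack: d
  Read 'e': push. Stack: de
  Read 'c': push. Stack: dec
  Read 'b': push. Stack: decb
  Read 'd': push. Stack: decbd
  Read 'd': matches stack top 'd' => pop. Stack: decb
Final stack: "decb" (length 4)

4


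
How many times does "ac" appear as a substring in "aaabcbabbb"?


Searching for "ac" in "aaabcbabbb"
Scanning each position:
  Position 0: "aa" => no
  Position 1: "aa" => no
  Position 2: "ab" => no
  Position 3: "bc" => no
  Position 4: "cb" => no
  Position 5: "ba" => no
  Position 6: "ab" => no
  Position 7: "bb" => no
  Position 8: "bb" => no
Total occurrences: 0

0


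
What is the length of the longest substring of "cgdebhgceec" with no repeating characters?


Input: "cgdebhgceec"
Sliding window (track last position of each char):
  Position 0 ('c'): window [0,0] length 1 -- new best
  Position 1 ('g'): window [0,1] length 2 -- new best
  Position 2 ('d'): window [0,2] length 3 -- new best
  Position 3 ('e'): window [0,3] length 4 -- new best
  Position 4 ('b'): window [0,4] length 5 -- new best
  Position 5 ('h'): window [0,5] length 6 -- new best
  Position 6 ('g'): repeat (last at 1), move window start to 2
  Position 6 ('g'): window [2,6] length 5
  Position 7 ('c'): window [2,7] length 6
  Position 8 ('e'): repeat (last at 3), move window start to 4
  Position 8 ('e'): window [4,8] length 5
  Position 9 ('e'): repeat (last at 8), move window start to 9
  Position 9 ('e'): window [9,9] length 1
  Position 10 ('c'): window [9,10] length 2
Longest substring with no repeats: "cgdebh" with length 6

6


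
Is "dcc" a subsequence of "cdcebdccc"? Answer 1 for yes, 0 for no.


Check if "dcc" is a subsequence of "cdcebdccc"
Greedy scan:
  Position 0 ('c'): no match needed
  Position 1 ('d'): matches sub[0] = 'd'
  Position 2 ('c'): matches sub[1] = 'c'
  Position 3 ('e'): no match needed
  Position 4 ('b'): no match needed
  Position 5 ('d'): no match needed
  Position 6 ('c'): matches sub[2] = 'c'
  Position 7 ('c'): no match needed
  Position 8 ('c'): no match needed
All 3 characters matched => is a subsequence

1


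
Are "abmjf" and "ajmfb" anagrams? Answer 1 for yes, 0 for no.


Strings: "abmjf", "ajmfb"
Sorted first:  abfjm
Sorted second: abfjm
Sorted forms match => anagrams

1


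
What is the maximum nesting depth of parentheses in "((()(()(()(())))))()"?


Input: "((()(()(()(())))))()"
Tracking depth:
  Position 0 '(': depth becomes 1
  Position 1 '(': depth becomes 2
  Position 2 '(': depth becomes 3
  Position 3 ')': depth becomes 2
  Position 4 '(': depth becomes 3
  Position 5 '(': depth becomes 4
  Position 6 ')': depth becomes 3
  Position 7 '(': depth becomes 4
  Position 8 '(': depth becomes 5
  Position 9 ')': depth becomes 4
  Position 10 '(': depth becomes 5
  Position 11 '(': depth becomes 6
  Position 12 ')': depth becomes 5
  Position 13 ')': depth becomes 4
  Position 14 ')': depth becomes 3
  Position 15 ')': depth becomes 2
  Position 16 ')': depth becomes 1
  Position 17 ')': depth becomes 0
  Position 18 '(': depth becomes 1
  Position 19 ')': depth becomes 0
Maximum depth reached: 6

6


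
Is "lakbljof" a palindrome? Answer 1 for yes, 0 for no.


Input: lakbljof
Reversed: fojlbkal
  Compare pos 0 ('l') with pos 7 ('f'): MISMATCH
  Compare pos 1 ('a') with pos 6 ('o'): MISMATCH
  Compare pos 2 ('k') with pos 5 ('j'): MISMATCH
  Compare pos 3 ('b') with pos 4 ('l'): MISMATCH
Result: not a palindrome

0


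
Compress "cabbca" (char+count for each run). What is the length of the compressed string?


Input: cabbca
Runs:
  'c' x 1 => "c1"
  'a' x 1 => "a1"
  'b' x 2 => "b2"
  'c' x 1 => "c1"
  'a' x 1 => "a1"
Compressed: "c1a1b2c1a1"
Compressed length: 10

10


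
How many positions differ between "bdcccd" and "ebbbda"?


Comparing "bdcccd" and "ebbbda" position by position:
  Position 0: 'b' vs 'e' => DIFFER
  Position 1: 'd' vs 'b' => DIFFER
  Position 2: 'c' vs 'b' => DIFFER
  Position 3: 'c' vs 'b' => DIFFER
  Position 4: 'c' vs 'd' => DIFFER
  Position 5: 'd' vs 'a' => DIFFER
Positions that differ: 6

6


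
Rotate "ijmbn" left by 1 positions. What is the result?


Input: "ijmbn", rotate left by 1
First 1 characters: "i"
Remaining characters: "jmbn"
Concatenate remaining + first: "jmbn" + "i" = "jmbni"

jmbni


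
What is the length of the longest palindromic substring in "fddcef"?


Input: "fddcef"
Checking substrings for palindromes:
  [1:3] "dd" (len 2) => palindrome
Longest palindromic substring: "dd" with length 2

2


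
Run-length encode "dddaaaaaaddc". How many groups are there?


Input: dddaaaaaaddc
Scanning for consecutive runs:
  Group 1: 'd' x 3 (positions 0-2)
  Group 2: 'a' x 6 (positions 3-8)
  Group 3: 'd' x 2 (positions 9-10)
  Group 4: 'c' x 1 (positions 11-11)
Total groups: 4

4


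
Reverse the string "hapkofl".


Input: hapkofl
Reading characters right to left:
  Position 6: 'l'
  Position 5: 'f'
  Position 4: 'o'
  Position 3: 'k'
  Position 2: 'p'
  Position 1: 'a'
  Position 0: 'h'
Reversed: lfokpah

lfokpah


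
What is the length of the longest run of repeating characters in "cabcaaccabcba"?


Input: "cabcaaccabcba"
Scanning for longest run:
  Position 1 ('a'): new char, reset run to 1
  Position 2 ('b'): new char, reset run to 1
  Position 3 ('c'): new char, reset run to 1
  Position 4 ('a'): new char, reset run to 1
  Position 5 ('a'): continues run of 'a', length=2
  Position 6 ('c'): new char, reset run to 1
  Position 7 ('c'): continues run of 'c', length=2
  Position 8 ('a'): new char, reset run to 1
  Position 9 ('b'): new char, reset run to 1
  Position 10 ('c'): new char, reset run to 1
  Position 11 ('b'): new char, reset run to 1
  Position 12 ('a'): new char, reset run to 1
Longest run: 'a' with length 2

2


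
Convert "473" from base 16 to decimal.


Input: "473" in base 16
Positional expansion:
  Digit '4' (value 4) x 16^2 = 1024
  Digit '7' (value 7) x 16^1 = 112
  Digit '3' (value 3) x 16^0 = 3
Sum = 1139

1139


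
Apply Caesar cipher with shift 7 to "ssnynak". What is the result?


Caesar cipher: shift "ssnynak" by 7
  's' (pos 18) + 7 = pos 25 = 'z'
  's' (pos 18) + 7 = pos 25 = 'z'
  'n' (pos 13) + 7 = pos 20 = 'u'
  'y' (pos 24) + 7 = pos 5 = 'f'
  'n' (pos 13) + 7 = pos 20 = 'u'
  'a' (pos 0) + 7 = pos 7 = 'h'
  'k' (pos 10) + 7 = pos 17 = 'r'
Result: zzufuhr

zzufuhr


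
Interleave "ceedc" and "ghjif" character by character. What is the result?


Interleaving "ceedc" and "ghjif":
  Position 0: 'c' from first, 'g' from second => "cg"
  Position 1: 'e' from first, 'h' from second => "eh"
  Position 2: 'e' from first, 'j' from second => "ej"
  Position 3: 'd' from first, 'i' from second => "di"
  Position 4: 'c' from first, 'f' from second => "cf"
Result: cgehejdicf

cgehejdicf


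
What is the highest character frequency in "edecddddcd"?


Input: edecddddcd
Character counts:
  'c': 2
  'd': 6
  'e': 2
Maximum frequency: 6

6


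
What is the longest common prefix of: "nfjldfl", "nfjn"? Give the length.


Words: nfjldfl, nfjn
  Position 0: all 'n' => match
  Position 1: all 'f' => match
  Position 2: all 'j' => match
  Position 3: ('l', 'n') => mismatch, stop
LCP = "nfj" (length 3)

3


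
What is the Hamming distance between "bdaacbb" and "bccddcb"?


Comparing "bdaacbb" and "bccddcb" position by position:
  Position 0: 'b' vs 'b' => same
  Position 1: 'd' vs 'c' => differ
  Position 2: 'a' vs 'c' => differ
  Position 3: 'a' vs 'd' => differ
  Position 4: 'c' vs 'd' => differ
  Position 5: 'b' vs 'c' => differ
  Position 6: 'b' vs 'b' => same
Total differences (Hamming distance): 5

5


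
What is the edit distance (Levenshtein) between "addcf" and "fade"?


Computing edit distance: "addcf" -> "fade"
DP table:
           f    a    d    e
      0    1    2    3    4
  a   1    1    1    2    3
  d   2    2    2    1    2
  d   3    3    3    2    2
  c   4    4    4    3    3
  f   5    4    5    4    4
Edit distance = dp[5][4] = 4

4


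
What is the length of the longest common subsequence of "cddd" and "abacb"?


LCS of "cddd" and "abacb"
DP table:
           a    b    a    c    b
      0    0    0    0    0    0
  c   0    0    0    0    1    1
  d   0    0    0    0    1    1
  d   0    0    0    0    1    1
  d   0    0    0    0    1    1
LCS length = dp[4][5] = 1

1


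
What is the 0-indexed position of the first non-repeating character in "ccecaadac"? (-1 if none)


Input: ccecaadac
Character frequencies:
  'a': 3
  'c': 4
  'd': 1
  'e': 1
Scanning left to right for freq == 1:
  Position 0 ('c'): freq=4, skip
  Position 1 ('c'): freq=4, skip
  Position 2 ('e'): unique! => answer = 2

2


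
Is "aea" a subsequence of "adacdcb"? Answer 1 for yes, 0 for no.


Check if "aea" is a subsequence of "adacdcb"
Greedy scan:
  Position 0 ('a'): matches sub[0] = 'a'
  Position 1 ('d'): no match needed
  Position 2 ('a'): no match needed
  Position 3 ('c'): no match needed
  Position 4 ('d'): no match needed
  Position 5 ('c'): no match needed
  Position 6 ('b'): no match needed
Only matched 1/3 characters => not a subsequence

0


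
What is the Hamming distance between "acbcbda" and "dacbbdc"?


Comparing "acbcbda" and "dacbbdc" position by position:
  Position 0: 'a' vs 'd' => differ
  Position 1: 'c' vs 'a' => differ
  Position 2: 'b' vs 'c' => differ
  Position 3: 'c' vs 'b' => differ
  Position 4: 'b' vs 'b' => same
  Position 5: 'd' vs 'd' => same
  Position 6: 'a' vs 'c' => differ
Total differences (Hamming distance): 5

5


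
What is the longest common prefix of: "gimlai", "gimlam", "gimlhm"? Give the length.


Words: gimlai, gimlam, gimlhm
  Position 0: all 'g' => match
  Position 1: all 'i' => match
  Position 2: all 'm' => match
  Position 3: all 'l' => match
  Position 4: ('a', 'a', 'h') => mismatch, stop
LCP = "giml" (length 4)

4


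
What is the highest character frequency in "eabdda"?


Input: eabdda
Character counts:
  'a': 2
  'b': 1
  'd': 2
  'e': 1
Maximum frequency: 2

2


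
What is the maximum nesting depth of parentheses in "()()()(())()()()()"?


Input: "()()()(())()()()()"
Tracking depth:
  Position 0 '(': depth becomes 1
  Position 1 ')': depth becomes 0
  Position 2 '(': depth becomes 1
  Position 3 ')': depth becomes 0
  Position 4 '(': depth becomes 1
  Position 5 ')': depth becomes 0
  Position 6 '(': depth becomes 1
  Position 7 '(': depth becomes 2
  Position 8 ')': depth becomes 1
  Position 9 ')': depth becomes 0
  Position 10 '(': depth becomes 1
  Position 11 ')': depth becomes 0
  Position 12 '(': depth becomes 1
  Position 13 ')': depth becomes 0
  Position 14 '(': depth becomes 1
  Position 15 ')': depth becomes 0
  Position 16 '(': depth becomes 1
  Position 17 ')': depth becomes 0
Maximum depth reached: 2

2


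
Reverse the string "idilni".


Input: idilni
Reading characters right to left:
  Position 5: 'i'
  Position 4: 'n'
  Position 3: 'l'
  Position 2: 'i'
  Position 1: 'd'
  Position 0: 'i'
Reversed: inlidi

inlidi


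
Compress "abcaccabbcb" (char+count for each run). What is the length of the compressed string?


Input: abcaccabbcb
Runs:
  'a' x 1 => "a1"
  'b' x 1 => "b1"
  'c' x 1 => "c1"
  'a' x 1 => "a1"
  'c' x 2 => "c2"
  'a' x 1 => "a1"
  'b' x 2 => "b2"
  'c' x 1 => "c1"
  'b' x 1 => "b1"
Compressed: "a1b1c1a1c2a1b2c1b1"
Compressed length: 18

18


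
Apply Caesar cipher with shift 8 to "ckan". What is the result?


Caesar cipher: shift "ckan" by 8
  'c' (pos 2) + 8 = pos 10 = 'k'
  'k' (pos 10) + 8 = pos 18 = 's'
  'a' (pos 0) + 8 = pos 8 = 'i'
  'n' (pos 13) + 8 = pos 21 = 'v'
Result: ksiv

ksiv


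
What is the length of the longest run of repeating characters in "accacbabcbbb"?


Input: "accacbabcbbb"
Scanning for longest run:
  Position 1 ('c'): new char, reset run to 1
  Position 2 ('c'): continues run of 'c', length=2
  Position 3 ('a'): new char, reset run to 1
  Position 4 ('c'): new char, reset run to 1
  Position 5 ('b'): new char, reset run to 1
  Position 6 ('a'): new char, reset run to 1
  Position 7 ('b'): new char, reset run to 1
  Position 8 ('c'): new char, reset run to 1
  Position 9 ('b'): new char, reset run to 1
  Position 10 ('b'): continues run of 'b', length=2
  Position 11 ('b'): continues run of 'b', length=3
Longest run: 'b' with length 3

3


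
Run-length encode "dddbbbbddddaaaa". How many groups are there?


Input: dddbbbbddddaaaa
Scanning for consecutive runs:
  Group 1: 'd' x 3 (positions 0-2)
  Group 2: 'b' x 4 (positions 3-6)
  Group 3: 'd' x 4 (positions 7-10)
  Group 4: 'a' x 4 (positions 11-14)
Total groups: 4

4


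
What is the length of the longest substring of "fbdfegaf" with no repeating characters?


Input: "fbdfegaf"
Sliding window (track last position of each char):
  Position 0 ('f'): window [0,0] length 1 -- new best
  Position 1 ('b'): window [0,1] length 2 -- new best
  Position 2 ('d'): window [0,2] length 3 -- new best
  Position 3 ('f'): repeat (last at 0), move window start to 1
  Position 3 ('f'): window [1,3] length 3
  Position 4 ('e'): window [1,4] length 4 -- new best
  Position 5 ('g'): window [1,5] length 5 -- new best
  Position 6 ('a'): window [1,6] length 6 -- new best
  Position 7 ('f'): repeat (last at 3), move window start to 4
  Position 7 ('f'): window [4,7] length 4
Longest substring with no repeats: "bdfega" with length 6

6


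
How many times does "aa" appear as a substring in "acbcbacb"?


Searching for "aa" in "acbcbacb"
Scanning each position:
  Position 0: "ac" => no
  Position 1: "cb" => no
  Position 2: "bc" => no
  Position 3: "cb" => no
  Position 4: "ba" => no
  Position 5: "ac" => no
  Position 6: "cb" => no
Total occurrences: 0

0


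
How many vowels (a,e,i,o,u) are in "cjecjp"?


Input: cjecjp
Checking each character:
  'c' at position 0: consonant
  'j' at position 1: consonant
  'e' at position 2: vowel (running total: 1)
  'c' at position 3: consonant
  'j' at position 4: consonant
  'p' at position 5: consonant
Total vowels: 1

1


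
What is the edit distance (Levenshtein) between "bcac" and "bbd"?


Computing edit distance: "bcac" -> "bbd"
DP table:
           b    b    d
      0    1    2    3
  b   1    0    1    2
  c   2    1    1    2
  a   3    2    2    2
  c   4    3    3    3
Edit distance = dp[4][3] = 3

3


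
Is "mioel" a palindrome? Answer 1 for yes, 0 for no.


Input: mioel
Reversed: leoim
  Compare pos 0 ('m') with pos 4 ('l'): MISMATCH
  Compare pos 1 ('i') with pos 3 ('e'): MISMATCH
Result: not a palindrome

0


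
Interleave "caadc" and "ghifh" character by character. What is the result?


Interleaving "caadc" and "ghifh":
  Position 0: 'c' from first, 'g' from second => "cg"
  Position 1: 'a' from first, 'h' from second => "ah"
  Position 2: 'a' from first, 'i' from second => "ai"
  Position 3: 'd' from first, 'f' from second => "df"
  Position 4: 'c' from first, 'h' from second => "ch"
Result: cgahaidfch

cgahaidfch


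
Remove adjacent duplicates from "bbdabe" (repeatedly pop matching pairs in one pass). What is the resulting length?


Input: bbdabe
Stack-based adjacent duplicate removal:
  Read 'b': push. Stack: b
  Read 'b': matches stack top 'b' => pop. Stack: (empty)
  Read 'd': push. Stack: d
  Read 'a': push. Stack: da
  Read 'b': push. Stack: dab
  Read 'e': push. Stack: dabe
Final stack: "dabe" (length 4)

4


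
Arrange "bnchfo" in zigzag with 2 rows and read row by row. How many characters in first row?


Zigzag "bnchfo" into 2 rows:
Placing characters:
  'b' => row 0
  'n' => row 1
  'c' => row 0
  'h' => row 1
  'f' => row 0
  'o' => row 1
Rows:
  Row 0: "bcf"
  Row 1: "nho"
First row length: 3

3
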